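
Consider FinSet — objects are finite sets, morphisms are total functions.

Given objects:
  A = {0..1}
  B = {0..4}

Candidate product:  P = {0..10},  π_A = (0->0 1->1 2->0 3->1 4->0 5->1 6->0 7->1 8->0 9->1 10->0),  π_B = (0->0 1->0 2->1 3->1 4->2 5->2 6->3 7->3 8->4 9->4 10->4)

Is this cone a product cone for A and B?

|A|·|B| = 2·5 = 10;  |P| = 11
  → cardinalities differ; no bijection possible.

Answer: NOT A VALID PRODUCT — |P|=11 ≠ |A|·|B|=10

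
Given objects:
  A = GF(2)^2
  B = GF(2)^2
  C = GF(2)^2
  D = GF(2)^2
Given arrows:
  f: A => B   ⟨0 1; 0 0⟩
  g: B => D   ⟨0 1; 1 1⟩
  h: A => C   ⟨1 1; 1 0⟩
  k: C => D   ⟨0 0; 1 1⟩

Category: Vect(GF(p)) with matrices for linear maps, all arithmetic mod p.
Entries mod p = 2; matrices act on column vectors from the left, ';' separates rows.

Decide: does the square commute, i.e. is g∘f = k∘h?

Path 1 = f;g:
  e0=⟨1,0⟩ f=>⟨0,0⟩ g=>⟨0,0⟩
  e1=⟨0,1⟩ f=>⟨1,0⟩ g=>⟨0,1⟩
  result₁ = ⟨0 0; 0 1⟩
Path 2 = h;k:
  e0=⟨1,0⟩ h=>⟨1,1⟩ k=>⟨0,0⟩
  e1=⟨0,1⟩ h=>⟨1,0⟩ k=>⟨0,1⟩
  result₂ = ⟨0 0; 0 1⟩
Equal? same morphism ✓

Answer: COMMUTES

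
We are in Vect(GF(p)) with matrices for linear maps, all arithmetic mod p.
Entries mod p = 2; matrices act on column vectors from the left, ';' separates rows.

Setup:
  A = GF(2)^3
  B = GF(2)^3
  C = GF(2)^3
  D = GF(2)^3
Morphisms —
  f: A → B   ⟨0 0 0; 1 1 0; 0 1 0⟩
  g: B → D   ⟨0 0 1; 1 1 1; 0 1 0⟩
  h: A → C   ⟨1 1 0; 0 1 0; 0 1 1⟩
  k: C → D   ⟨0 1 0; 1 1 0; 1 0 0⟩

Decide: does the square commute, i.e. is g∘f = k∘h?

1) trace f;g:
  e0=(1,0,0) f→(0,1,0) g→(0,1,1)
  e1=(0,1,0) f→(0,1,1) g→(1,0,1)
  e2=(0,0,1) f→(0,0,0) g→(0,0,0)
  result₁ = ⟨0 1 0; 1 0 0; 1 1 0⟩
2) trace h;k:
  e0=(1,0,0) h→(1,0,0) k→(0,1,1)
  e1=(0,1,0) h→(1,1,1) k→(1,0,1)
  e2=(0,0,1) h→(0,0,1) k→(0,0,0)
  result₂ = ⟨0 1 0; 1 0 0; 1 1 0⟩
Equal? equal; square commutes

Answer: COMMUTES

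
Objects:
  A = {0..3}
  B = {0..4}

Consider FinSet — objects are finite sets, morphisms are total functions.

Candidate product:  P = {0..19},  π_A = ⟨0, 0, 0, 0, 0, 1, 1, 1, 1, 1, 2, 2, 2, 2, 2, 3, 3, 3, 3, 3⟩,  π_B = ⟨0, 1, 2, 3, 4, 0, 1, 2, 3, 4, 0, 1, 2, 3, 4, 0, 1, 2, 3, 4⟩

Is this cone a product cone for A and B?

|A|·|B| = 4·5 = 20;  |P| = 20
Check the pairing map k ↦ (π_A(k), π_B(k)):
  0 ↦ (0,0)
  1 ↦ (0,1)
  2 ↦ (0,2)
  3 ↦ (0,3)
  4 ↦ (0,4)
  5 ↦ (1,0)
  6 ↦ (1,1)
  7 ↦ (1,2)
  8 ↦ (1,3)
  9 ↦ (1,4)
  10 ↦ (2,0)
  11 ↦ (2,1)
  12 ↦ (2,2)
  13 ↦ (2,3)
  14 ↦ (2,4)
  15 ↦ (3,0)
  16 ↦ (3,1)
  17 ↦ (3,2)
  18 ↦ (3,3)
  19 ↦ (3,4)
distinct pairs in image: 20 / 20 needed
  → bijection onto A×B; projections well-typed.

Answer: VALID PRODUCT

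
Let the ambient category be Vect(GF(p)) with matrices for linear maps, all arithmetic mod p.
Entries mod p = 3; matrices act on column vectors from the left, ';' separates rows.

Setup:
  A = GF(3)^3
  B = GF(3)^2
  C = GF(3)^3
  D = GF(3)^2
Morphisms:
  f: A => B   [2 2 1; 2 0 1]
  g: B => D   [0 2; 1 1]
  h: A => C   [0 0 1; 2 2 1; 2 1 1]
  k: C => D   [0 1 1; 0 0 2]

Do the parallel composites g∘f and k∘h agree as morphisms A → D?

Path 1 = f;g:
  e0=(1,0,0) f=>(2,2) g=>(1,1)
  e1=(0,1,0) f=>(2,0) g=>(0,2)
  e2=(0,0,1) f=>(1,1) g=>(2,2)
  composite₁ = [1 0 2; 1 2 2]
Path 2 = h;k:
  e0=(1,0,0) h=>(0,2,2) k=>(1,1)
  e1=(0,1,0) h=>(0,2,1) k=>(0,2)
  e2=(0,0,1) h=>(1,1,1) k=>(2,2)
  composite₂ = [1 0 2; 1 2 2]
Equal? equal; square commutes

Answer: COMMUTES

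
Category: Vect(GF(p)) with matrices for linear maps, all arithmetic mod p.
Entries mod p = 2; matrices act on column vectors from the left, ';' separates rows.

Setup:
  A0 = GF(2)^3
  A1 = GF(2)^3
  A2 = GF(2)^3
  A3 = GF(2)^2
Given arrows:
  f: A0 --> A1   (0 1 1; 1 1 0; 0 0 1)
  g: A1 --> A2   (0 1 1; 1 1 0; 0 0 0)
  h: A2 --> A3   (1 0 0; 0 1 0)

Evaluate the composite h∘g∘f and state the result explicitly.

Answer: (1 1 1; 1 0 1)

Derivation:
  e0=[1,0,0] f-->[0,1,0] g-->[1,1,0] h-->[1,1]
  e1=[0,1,0] f-->[1,1,0] g-->[1,0,0] h-->[1,0]
  e2=[0,0,1] f-->[1,0,1] g-->[1,1,0] h-->[1,1]
composite: (1 1 1; 1 0 1)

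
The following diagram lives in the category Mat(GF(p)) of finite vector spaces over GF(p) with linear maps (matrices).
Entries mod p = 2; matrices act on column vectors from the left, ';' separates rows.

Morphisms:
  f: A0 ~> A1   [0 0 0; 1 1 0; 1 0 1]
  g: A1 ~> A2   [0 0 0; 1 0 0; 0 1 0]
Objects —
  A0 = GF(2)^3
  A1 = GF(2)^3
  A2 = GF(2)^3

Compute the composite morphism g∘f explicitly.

Answer: [0 0 0; 0 0 0; 1 1 0]

Work:
  e0=(1,0,0) f~>(0,1,1) g~>(0,0,1)
  e1=(0,1,0) f~>(0,1,0) g~>(0,0,1)
  e2=(0,0,1) f~>(0,0,1) g~>(0,0,0)
composite: [0 0 0; 0 0 0; 1 1 0]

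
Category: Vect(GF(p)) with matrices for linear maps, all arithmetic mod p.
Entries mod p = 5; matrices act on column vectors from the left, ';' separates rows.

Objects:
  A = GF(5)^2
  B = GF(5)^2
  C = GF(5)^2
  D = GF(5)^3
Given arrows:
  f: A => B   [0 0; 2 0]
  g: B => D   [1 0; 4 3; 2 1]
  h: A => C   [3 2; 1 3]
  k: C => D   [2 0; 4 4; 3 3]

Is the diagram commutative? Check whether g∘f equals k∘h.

Along f;g (path 1):
  e0=[1,0] f=>[0,2] g=>[0,1,2]
  e1=[0,1] f=>[0,0] g=>[0,0,0]
  ⟦path⟧₁ = [0 0; 1 0; 2 0]
Along h;k (path 2):
  e0=[1,0] h=>[3,1] k=>[1,1,2]
  e1=[0,1] h=>[2,3] k=>[4,0,0]
  ⟦path⟧₂ = [1 4; 1 0; 2 0]
Equal? NO — does not commute

Answer: DOES NOT COMMUTE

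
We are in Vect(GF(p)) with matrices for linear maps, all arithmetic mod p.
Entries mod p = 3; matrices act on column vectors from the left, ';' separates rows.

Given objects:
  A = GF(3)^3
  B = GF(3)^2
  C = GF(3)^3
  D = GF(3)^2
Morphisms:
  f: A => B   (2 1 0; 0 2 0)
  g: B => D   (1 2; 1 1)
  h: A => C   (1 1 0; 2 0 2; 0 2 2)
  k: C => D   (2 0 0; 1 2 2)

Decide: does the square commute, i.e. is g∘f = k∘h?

Answer: DOES NOT COMMUTE

Trace:
Along f;g (path 1):
  e0=(1,0,0) f=>(2,0) g=>(2,2)
  e1=(0,1,0) f=>(1,2) g=>(2,0)
  e2=(0,0,1) f=>(0,0) g=>(0,0)
  ⟦path⟧₁ = (2 2 0; 2 0 0)
Along h;k (path 2):
  e0=(1,0,0) h=>(1,2,0) k=>(2,2)
  e1=(0,1,0) h=>(1,0,2) k=>(2,2)
  e2=(0,0,1) h=>(0,2,2) k=>(0,2)
  ⟦path⟧₂ = (2 2 0; 2 2 2)
Equal? differ; not commutative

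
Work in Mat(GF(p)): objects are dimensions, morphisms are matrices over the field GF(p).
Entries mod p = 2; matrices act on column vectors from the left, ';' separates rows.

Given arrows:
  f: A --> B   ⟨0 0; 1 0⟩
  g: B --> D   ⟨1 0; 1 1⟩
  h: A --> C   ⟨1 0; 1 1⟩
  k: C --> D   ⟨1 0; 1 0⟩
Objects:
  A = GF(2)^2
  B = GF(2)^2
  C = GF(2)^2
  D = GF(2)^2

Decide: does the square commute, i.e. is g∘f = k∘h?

Path 1 = f;g:
  e0=(1,0) f-->(0,1) g-->(0,1)
  e1=(0,1) f-->(0,0) g-->(0,0)
  composite₁ = ⟨0 0; 1 0⟩
Path 2 = h;k:
  e0=(1,0) h-->(1,1) k-->(1,1)
  e1=(0,1) h-->(0,1) k-->(0,0)
  composite₂ = ⟨1 0; 1 0⟩
Equal? NO — does not commute

Answer: DOES NOT COMMUTE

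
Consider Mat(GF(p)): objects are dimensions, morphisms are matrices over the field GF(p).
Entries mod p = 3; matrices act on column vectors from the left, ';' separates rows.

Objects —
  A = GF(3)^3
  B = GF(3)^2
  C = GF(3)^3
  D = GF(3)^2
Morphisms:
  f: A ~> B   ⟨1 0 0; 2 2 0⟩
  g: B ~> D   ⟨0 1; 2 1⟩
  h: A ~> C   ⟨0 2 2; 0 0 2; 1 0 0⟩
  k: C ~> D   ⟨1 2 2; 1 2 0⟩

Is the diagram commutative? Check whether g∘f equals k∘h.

Answer: DOES NOT COMMUTE

Trace:
Along f;g (path 1):
  e0=[1,0,0] f~>[1,2] g~>[2,1]
  e1=[0,1,0] f~>[0,2] g~>[2,2]
  e2=[0,0,1] f~>[0,0] g~>[0,0]
  composite₁ = ⟨2 2 0; 1 2 0⟩
Along h;k (path 2):
  e0=[1,0,0] h~>[0,0,1] k~>[2,0]
  e1=[0,1,0] h~>[2,0,0] k~>[2,2]
  e2=[0,0,1] h~>[2,2,0] k~>[0,0]
  composite₂ = ⟨2 2 0; 0 2 0⟩
Equal? distinct morphisms ✗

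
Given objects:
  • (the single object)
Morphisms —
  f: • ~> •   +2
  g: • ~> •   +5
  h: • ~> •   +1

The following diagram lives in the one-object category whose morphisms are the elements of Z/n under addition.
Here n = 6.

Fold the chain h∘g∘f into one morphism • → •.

Answer: +2

Derivation:
  0 +2≡2 +5≡1 +1≡2  (mod 6)
⟦path⟧: +2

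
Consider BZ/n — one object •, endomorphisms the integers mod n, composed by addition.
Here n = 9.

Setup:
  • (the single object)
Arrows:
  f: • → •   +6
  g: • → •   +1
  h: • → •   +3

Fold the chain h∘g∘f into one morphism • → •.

  0 +6≡6 +1≡7 +3≡1  (mod 9)
⟦path⟧: +1

Answer: +1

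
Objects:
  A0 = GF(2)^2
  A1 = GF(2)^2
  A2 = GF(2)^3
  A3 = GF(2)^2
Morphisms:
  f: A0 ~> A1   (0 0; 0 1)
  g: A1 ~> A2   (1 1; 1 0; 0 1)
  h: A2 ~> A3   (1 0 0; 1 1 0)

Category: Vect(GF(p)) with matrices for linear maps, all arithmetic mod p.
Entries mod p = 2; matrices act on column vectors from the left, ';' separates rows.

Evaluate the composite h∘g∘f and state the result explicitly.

Answer: (0 1; 0 1)

Derivation:
  e0=[1,0] f~>[0,0] g~>[0,0,0] h~>[0,0]
  e1=[0,1] f~>[0,1] g~>[1,0,1] h~>[1,1]
result: (0 1; 0 1)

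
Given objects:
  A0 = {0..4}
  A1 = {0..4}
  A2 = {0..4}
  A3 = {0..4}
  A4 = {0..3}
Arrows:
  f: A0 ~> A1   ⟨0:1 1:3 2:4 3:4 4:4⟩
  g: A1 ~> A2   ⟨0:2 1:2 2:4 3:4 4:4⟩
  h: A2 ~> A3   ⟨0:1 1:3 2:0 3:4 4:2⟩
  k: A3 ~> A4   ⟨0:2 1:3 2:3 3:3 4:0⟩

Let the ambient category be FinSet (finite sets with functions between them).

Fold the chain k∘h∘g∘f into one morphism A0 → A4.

Answer: ⟨0:2 1:3 2:3 3:3 4:3⟩

Derivation:
  0 f~>1 g~>2 h~>0 k~>2
  1 f~>3 g~>4 h~>2 k~>3
  2 f~>4 g~>4 h~>2 k~>3
  3 f~>4 g~>4 h~>2 k~>3
  4 f~>4 g~>4 h~>2 k~>3
⟦path⟧: ⟨0:2 1:3 2:3 3:3 4:3⟩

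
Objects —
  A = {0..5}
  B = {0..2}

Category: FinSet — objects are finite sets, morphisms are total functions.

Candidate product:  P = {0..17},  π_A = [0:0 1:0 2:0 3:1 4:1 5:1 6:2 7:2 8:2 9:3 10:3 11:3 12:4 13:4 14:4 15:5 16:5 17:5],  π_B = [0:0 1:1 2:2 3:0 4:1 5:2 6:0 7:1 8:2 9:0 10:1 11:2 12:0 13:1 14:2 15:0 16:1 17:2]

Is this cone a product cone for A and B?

Answer: VALID PRODUCT

Derivation:
|A|·|B| = 6·3 = 18;  |P| = 18
Check the pairing map k ↦ (π_A(k), π_B(k)):
  0 : (0,0)
  1 : (0,1)
  2 : (0,2)
  3 : (1,0)
  4 : (1,1)
  5 : (1,2)
  6 : (2,0)
  7 : (2,1)
  8 : (2,2)
  9 : (3,0)
  10 : (3,1)
  11 : (3,2)
  12 : (4,0)
  13 : (4,1)
  14 : (4,2)
  15 : (5,0)
  16 : (5,1)
  17 : (5,2)
distinct pairs in image: 18 / 18 needed
  → bijection onto A×B; projections well-typed.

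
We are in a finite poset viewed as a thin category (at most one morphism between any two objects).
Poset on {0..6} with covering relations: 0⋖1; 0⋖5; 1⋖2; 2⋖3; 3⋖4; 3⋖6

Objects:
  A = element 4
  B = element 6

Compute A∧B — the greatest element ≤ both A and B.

Answer: A∧B = 3

Work:
Lower bounds of A=4 and B=6: {0,1,2,3}
  0 ≤ 3
  1 ≤ 3
  2 ≤ 3
  3 ≤ 3
glb = 3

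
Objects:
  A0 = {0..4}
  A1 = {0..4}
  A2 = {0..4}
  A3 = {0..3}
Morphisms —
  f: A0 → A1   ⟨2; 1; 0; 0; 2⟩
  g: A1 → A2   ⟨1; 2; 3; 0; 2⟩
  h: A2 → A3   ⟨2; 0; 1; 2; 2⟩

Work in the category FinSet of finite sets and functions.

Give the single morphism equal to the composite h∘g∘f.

Answer: ⟨2; 1; 0; 0; 2⟩

Derivation:
  0 f→2 g→3 h→2
  1 f→1 g→2 h→1
  2 f→0 g→1 h→0
  3 f→0 g→1 h→0
  4 f→2 g→3 h→2
composite: ⟨2; 1; 0; 0; 2⟩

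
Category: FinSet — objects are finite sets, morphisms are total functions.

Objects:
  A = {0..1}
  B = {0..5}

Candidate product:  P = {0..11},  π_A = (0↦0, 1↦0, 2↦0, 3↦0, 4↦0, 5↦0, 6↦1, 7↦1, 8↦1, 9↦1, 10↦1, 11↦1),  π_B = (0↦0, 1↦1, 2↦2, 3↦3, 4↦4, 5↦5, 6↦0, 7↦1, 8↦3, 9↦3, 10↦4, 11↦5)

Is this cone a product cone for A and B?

Answer: NOT A VALID PRODUCT — duplicate pair at indices 9,8

Work:
|A|·|B| = 2·6 = 12;  |P| = 12
Check the pairing map k ↦ (π_A(k), π_B(k)):
  0 ↦ (0,0)
  1 ↦ (0,1)
  2 ↦ (0,2)
  3 ↦ (0,3)
  4 ↦ (0,4)
  5 ↦ (0,5)
  6 ↦ (1,0)
  7 ↦ (1,1)
  8 ↦ (1,3)
  9 ↦ (1,3)  ✗ repeats pair of k=8
  10 ↦ (1,4)
  11 ↦ (1,5)
distinct pairs in image: 11 / 12 needed
  → (1,3) hit at k=8 and k=9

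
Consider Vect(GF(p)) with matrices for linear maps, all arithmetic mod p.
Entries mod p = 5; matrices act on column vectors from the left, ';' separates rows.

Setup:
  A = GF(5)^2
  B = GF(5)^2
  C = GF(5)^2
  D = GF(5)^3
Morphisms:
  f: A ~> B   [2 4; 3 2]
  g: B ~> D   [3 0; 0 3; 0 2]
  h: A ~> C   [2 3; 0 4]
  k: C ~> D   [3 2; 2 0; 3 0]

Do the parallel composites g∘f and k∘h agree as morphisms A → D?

1) trace f;g:
  e0=[1,0] f~>[2,3] g~>[1,4,1]
  e1=[0,1] f~>[4,2] g~>[2,1,4]
  result₁ = [1 2; 4 1; 1 4]
2) trace h;k:
  e0=[1,0] h~>[2,0] k~>[1,4,1]
  e1=[0,1] h~>[3,4] k~>[2,1,4]
  result₂ = [1 2; 4 1; 1 4]
Equal? YES — commutes

Answer: COMMUTES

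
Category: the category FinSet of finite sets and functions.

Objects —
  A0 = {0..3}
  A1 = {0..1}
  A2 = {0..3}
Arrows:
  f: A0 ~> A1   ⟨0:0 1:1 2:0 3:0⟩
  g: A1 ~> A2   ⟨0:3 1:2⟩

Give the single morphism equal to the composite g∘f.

  0 f~>0 g~>3
  1 f~>1 g~>2
  2 f~>0 g~>3
  3 f~>0 g~>3
⟦path⟧: ⟨0:3 1:2 2:3 3:3⟩

Answer: ⟨0:3 1:2 2:3 3:3⟩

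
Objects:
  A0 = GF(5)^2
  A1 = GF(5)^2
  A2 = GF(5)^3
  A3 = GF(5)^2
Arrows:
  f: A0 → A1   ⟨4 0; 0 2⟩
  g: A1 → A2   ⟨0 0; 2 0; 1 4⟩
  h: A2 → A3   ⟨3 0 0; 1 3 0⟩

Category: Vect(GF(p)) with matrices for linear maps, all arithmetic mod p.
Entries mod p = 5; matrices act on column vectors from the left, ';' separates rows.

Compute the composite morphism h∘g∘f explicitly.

Answer: ⟨0 0; 4 0⟩

Work:
  e0=[1,0] f→[4,0] g→[0,3,4] h→[0,4]
  e1=[0,1] f→[0,2] g→[0,0,3] h→[0,0]
⟦path⟧: ⟨0 0; 4 0⟩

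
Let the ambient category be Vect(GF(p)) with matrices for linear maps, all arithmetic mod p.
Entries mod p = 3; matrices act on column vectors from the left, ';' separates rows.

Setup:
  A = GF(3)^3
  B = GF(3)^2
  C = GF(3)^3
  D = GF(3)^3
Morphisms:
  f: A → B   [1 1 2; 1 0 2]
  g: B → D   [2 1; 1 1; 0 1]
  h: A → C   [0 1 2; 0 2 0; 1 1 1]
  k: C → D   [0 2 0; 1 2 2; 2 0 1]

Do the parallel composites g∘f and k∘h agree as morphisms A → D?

Along f;g (path 1):
  e0=[1,0,0] f→[1,1] g→[0,2,1]
  e1=[0,1,0] f→[1,0] g→[2,1,0]
  e2=[0,0,1] f→[2,2] g→[0,1,2]
  result₁ = [0 2 0; 2 1 1; 1 0 2]
Along h;k (path 2):
  e0=[1,0,0] h→[0,0,1] k→[0,2,1]
  e1=[0,1,0] h→[1,2,1] k→[1,1,0]
  e2=[0,0,1] h→[2,0,1] k→[0,1,2]
  result₂ = [0 1 0; 2 1 1; 1 0 2]
Equal? distinct morphisms ✗

Answer: DOES NOT COMMUTE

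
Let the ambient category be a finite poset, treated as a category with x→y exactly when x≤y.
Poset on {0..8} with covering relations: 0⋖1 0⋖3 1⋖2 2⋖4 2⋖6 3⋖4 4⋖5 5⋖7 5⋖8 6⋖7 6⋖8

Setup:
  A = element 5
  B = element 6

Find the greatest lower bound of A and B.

Lower bounds of A=5 and B=6: {0,1,2}
  0 ≤ 2
  1 ≤ 2
  2 ≤ 2
glb = 2

Answer: A∧B = 2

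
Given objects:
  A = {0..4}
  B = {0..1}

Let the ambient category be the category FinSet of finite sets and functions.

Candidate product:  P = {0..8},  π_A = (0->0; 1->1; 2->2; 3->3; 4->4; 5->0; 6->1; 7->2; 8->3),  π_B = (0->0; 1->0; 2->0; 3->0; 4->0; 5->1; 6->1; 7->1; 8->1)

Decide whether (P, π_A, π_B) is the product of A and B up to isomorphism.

Answer: NOT A VALID PRODUCT — |P|=9 ≠ |A|·|B|=10

Trace:
|A|·|B| = 5·2 = 10;  |P| = 9
  → cardinalities differ; no bijection possible.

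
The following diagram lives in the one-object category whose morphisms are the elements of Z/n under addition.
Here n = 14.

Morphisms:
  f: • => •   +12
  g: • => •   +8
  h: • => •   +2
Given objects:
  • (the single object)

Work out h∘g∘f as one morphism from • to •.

  0 +12≡12 +8≡6 +2≡8  (mod 14)
composite: +8

Answer: +8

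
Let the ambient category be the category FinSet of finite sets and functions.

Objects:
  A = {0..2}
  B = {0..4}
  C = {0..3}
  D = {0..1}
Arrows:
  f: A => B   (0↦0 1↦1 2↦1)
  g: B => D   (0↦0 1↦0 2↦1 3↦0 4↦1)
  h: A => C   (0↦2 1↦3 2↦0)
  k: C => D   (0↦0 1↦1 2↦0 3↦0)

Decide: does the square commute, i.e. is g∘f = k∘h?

Answer: COMMUTES

Derivation:
Path 1 = f;g:
  0 f=>0 g=>0
  1 f=>1 g=>0
  2 f=>1 g=>0
  ⟦path⟧₁ = (0↦0 1↦0 2↦0)
Path 2 = h;k:
  0 h=>2 k=>0
  1 h=>3 k=>0
  2 h=>0 k=>0
  ⟦path⟧₂ = (0↦0 1↦0 2↦0)
Equal? YES — commutes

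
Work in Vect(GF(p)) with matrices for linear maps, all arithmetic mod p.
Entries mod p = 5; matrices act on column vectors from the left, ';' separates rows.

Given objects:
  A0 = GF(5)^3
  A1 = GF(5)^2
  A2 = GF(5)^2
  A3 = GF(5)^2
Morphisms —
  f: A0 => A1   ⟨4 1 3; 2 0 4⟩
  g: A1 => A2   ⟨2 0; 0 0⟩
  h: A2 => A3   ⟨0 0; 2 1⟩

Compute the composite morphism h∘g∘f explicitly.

  e0=⟨1,0,0⟩ f=>⟨4,2⟩ g=>⟨3,0⟩ h=>⟨0,1⟩
  e1=⟨0,1,0⟩ f=>⟨1,0⟩ g=>⟨2,0⟩ h=>⟨0,4⟩
  e2=⟨0,0,1⟩ f=>⟨3,4⟩ g=>⟨1,0⟩ h=>⟨0,2⟩
⟦path⟧: ⟨0 0 0; 1 4 2⟩

Answer: ⟨0 0 0; 1 4 2⟩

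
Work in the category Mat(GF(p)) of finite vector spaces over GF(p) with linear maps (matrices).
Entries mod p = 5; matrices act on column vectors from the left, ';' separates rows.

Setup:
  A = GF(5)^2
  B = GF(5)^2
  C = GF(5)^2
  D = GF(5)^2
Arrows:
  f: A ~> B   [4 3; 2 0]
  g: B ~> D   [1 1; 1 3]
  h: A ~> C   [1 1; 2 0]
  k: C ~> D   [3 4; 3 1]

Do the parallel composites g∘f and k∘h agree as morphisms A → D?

Answer: COMMUTES

Derivation:
Along f;g (path 1):
  e0=[1,0] f~>[4,2] g~>[1,0]
  e1=[0,1] f~>[3,0] g~>[3,3]
  result₁ = [1 3; 0 3]
Along h;k (path 2):
  e0=[1,0] h~>[1,2] k~>[1,0]
  e1=[0,1] h~>[1,0] k~>[3,3]
  result₂ = [1 3; 0 3]
Equal? equal; square commutes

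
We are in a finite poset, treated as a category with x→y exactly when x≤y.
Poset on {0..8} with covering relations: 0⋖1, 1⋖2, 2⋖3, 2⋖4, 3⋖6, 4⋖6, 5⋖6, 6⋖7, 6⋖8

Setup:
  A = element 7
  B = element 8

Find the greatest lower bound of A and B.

Common predecessors of 7,8: {0,1,2,3,4,5,6}
  0 ⊑ 6
  1 ⊑ 6
  2 ⊑ 6
  3 ⊑ 6
  4 ⊑ 6
  5 ⊑ 6
  6 ⊑ 6
glb = 6

Answer: A∧B = 6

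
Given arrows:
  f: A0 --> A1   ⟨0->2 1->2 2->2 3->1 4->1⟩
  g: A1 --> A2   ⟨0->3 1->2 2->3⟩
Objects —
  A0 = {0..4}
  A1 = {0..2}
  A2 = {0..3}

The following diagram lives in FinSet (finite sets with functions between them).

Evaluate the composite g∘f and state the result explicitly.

Answer: ⟨0->3 1->3 2->3 3->2 4->2⟩

Trace:
  0 f-->2 g-->3
  1 f-->2 g-->3
  2 f-->2 g-->3
  3 f-->1 g-->2
  4 f-->1 g-->2
composite: ⟨0->3 1->3 2->3 3->2 4->2⟩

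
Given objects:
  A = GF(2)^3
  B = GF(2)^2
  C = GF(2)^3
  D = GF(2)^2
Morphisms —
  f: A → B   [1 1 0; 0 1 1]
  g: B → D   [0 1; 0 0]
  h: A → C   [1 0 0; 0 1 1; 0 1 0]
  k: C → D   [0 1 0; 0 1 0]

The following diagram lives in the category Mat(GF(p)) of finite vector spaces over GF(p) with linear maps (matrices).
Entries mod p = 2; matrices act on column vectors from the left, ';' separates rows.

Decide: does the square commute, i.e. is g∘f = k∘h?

Answer: DOES NOT COMMUTE

Trace:
Path 1 = f;g:
  e0=(1,0,0) f→(1,0) g→(0,0)
  e1=(0,1,0) f→(1,1) g→(1,0)
  e2=(0,0,1) f→(0,1) g→(1,0)
  ⟦path⟧₁ = [0 1 1; 0 0 0]
Path 2 = h;k:
  e0=(1,0,0) h→(1,0,0) k→(0,0)
  e1=(0,1,0) h→(0,1,1) k→(1,1)
  e2=(0,0,1) h→(0,1,0) k→(1,1)
  ⟦path⟧₂ = [0 1 1; 0 1 1]
Equal? differ; not commutative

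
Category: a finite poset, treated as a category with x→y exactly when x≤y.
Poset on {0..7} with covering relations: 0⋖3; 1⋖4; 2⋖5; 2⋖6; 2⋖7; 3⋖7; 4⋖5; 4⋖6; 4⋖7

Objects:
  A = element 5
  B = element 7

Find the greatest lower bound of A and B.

Lower bounds of A=5 and B=7: {1,2,4}
  maximal lower bounds 2 and 4 are incomparable: neither 2≤4 nor 4≤2
→ no greatest lower bound exists

Answer: NO MEET EXISTS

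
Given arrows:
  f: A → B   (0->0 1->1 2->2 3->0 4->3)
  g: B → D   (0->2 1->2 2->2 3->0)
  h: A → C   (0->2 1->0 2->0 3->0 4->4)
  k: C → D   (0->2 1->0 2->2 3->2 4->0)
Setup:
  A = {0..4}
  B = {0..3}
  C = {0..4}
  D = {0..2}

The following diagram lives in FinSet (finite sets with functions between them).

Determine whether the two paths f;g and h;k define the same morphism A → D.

Answer: COMMUTES

Derivation:
1) trace f;g:
  0 f→0 g→2
  1 f→1 g→2
  2 f→2 g→2
  3 f→0 g→2
  4 f→3 g→0
  composite₁ = (0->2 1->2 2->2 3->2 4->0)
2) trace h;k:
  0 h→2 k→2
  1 h→0 k→2
  2 h→0 k→2
  3 h→0 k→2
  4 h→4 k→0
  composite₂ = (0->2 1->2 2->2 3->2 4->0)
Equal? equal; square commutes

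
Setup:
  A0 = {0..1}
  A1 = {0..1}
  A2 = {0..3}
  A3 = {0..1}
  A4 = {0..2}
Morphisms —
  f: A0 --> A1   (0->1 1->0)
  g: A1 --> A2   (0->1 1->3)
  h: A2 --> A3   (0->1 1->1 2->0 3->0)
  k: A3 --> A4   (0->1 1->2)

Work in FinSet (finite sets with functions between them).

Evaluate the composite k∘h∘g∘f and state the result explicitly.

Answer: (0->1 1->2)

Derivation:
  0 f-->1 g-->3 h-->0 k-->1
  1 f-->0 g-->1 h-->1 k-->2
composite: (0->1 1->2)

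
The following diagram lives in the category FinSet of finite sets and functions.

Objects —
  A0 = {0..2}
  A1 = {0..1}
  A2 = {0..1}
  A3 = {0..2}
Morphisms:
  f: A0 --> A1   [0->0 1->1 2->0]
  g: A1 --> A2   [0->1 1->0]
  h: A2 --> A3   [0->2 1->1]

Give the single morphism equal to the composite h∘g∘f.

Answer: [0->1 1->2 2->1]

Derivation:
  0 f-->0 g-->1 h-->1
  1 f-->1 g-->0 h-->2
  2 f-->0 g-->1 h-->1
composite: [0->1 1->2 2->1]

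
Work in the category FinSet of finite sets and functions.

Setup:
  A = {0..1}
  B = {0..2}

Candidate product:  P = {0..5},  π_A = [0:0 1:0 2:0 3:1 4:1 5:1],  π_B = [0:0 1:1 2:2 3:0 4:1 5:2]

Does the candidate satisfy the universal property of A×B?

Answer: VALID PRODUCT

Derivation:
|A|·|B| = 2·3 = 6;  |P| = 6
Check the pairing map k ↦ (π_A(k), π_B(k)):
  0 : (0,0)
  1 : (0,1)
  2 : (0,2)
  3 : (1,0)
  4 : (1,1)
  5 : (1,2)
distinct pairs in image: 6 / 6 needed
  → bijection onto A×B; projections well-typed.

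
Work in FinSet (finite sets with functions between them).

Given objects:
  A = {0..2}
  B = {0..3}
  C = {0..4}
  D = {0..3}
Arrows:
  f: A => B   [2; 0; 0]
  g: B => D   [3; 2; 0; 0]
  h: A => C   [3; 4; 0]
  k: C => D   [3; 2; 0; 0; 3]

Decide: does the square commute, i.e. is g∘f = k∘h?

1) trace f;g:
  0 f=>2 g=>0
  1 f=>0 g=>3
  2 f=>0 g=>3
  result₁ = [0; 3; 3]
2) trace h;k:
  0 h=>3 k=>0
  1 h=>4 k=>3
  2 h=>0 k=>3
  result₂ = [0; 3; 3]
Equal? equal; square commutes

Answer: COMMUTES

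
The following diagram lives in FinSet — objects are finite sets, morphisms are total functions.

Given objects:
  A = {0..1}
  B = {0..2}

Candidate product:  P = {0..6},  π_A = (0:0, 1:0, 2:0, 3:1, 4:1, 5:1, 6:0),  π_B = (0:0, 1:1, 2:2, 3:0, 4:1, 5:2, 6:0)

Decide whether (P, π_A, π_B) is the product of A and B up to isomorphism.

Answer: NOT A VALID PRODUCT — |P|=7 ≠ |A|·|B|=6

Work:
|A|·|B| = 2·3 = 6;  |P| = 7
  → cardinalities differ; no bijection possible.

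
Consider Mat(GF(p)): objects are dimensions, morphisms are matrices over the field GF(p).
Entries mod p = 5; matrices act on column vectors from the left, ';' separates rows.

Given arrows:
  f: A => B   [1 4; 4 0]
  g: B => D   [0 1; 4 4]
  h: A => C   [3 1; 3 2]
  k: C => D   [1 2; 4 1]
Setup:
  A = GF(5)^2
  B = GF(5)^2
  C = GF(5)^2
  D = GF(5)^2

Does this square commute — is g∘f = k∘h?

1) trace f;g:
  e0=(1,0) f=>(1,4) g=>(4,0)
  e1=(0,1) f=>(4,0) g=>(0,1)
  result₁ = [4 0; 0 1]
2) trace h;k:
  e0=(1,0) h=>(3,3) k=>(4,0)
  e1=(0,1) h=>(1,2) k=>(0,1)
  result₂ = [4 0; 0 1]
Equal? equal; square commutes

Answer: COMMUTES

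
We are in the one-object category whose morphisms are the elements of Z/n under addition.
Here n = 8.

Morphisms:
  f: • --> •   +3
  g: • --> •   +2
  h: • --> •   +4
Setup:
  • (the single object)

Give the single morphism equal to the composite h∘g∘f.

Answer: +1

Work:
  0 +3≡3 +2≡5 +4≡1  (mod 8)
⟦path⟧: +1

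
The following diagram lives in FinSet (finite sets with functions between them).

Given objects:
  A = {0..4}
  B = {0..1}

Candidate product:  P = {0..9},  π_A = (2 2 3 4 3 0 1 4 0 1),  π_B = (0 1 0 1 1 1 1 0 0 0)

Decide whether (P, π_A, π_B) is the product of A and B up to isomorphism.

|A|·|B| = 5·2 = 10;  |P| = 10
Check the pairing map k ↦ (π_A(k), π_B(k)):
  0 : (2,0)
  1 : (2,1)
  2 : (3,0)
  3 : (4,1)
  4 : (3,1)
  5 : (0,1)
  6 : (1,1)
  7 : (4,0)
  8 : (0,0)
  9 : (1,0)
distinct pairs in image: 10 / 10 needed
  → bijection onto A×B; projections well-typed.

Answer: VALID PRODUCT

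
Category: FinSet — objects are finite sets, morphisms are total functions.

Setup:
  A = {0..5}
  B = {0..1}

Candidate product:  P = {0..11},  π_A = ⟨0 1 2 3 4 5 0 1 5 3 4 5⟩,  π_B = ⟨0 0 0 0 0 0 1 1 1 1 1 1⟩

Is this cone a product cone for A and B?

|A|·|B| = 6·2 = 12;  |P| = 12
Check the pairing map k ↦ (π_A(k), π_B(k)):
  0 : (0,0)
  1 : (1,0)
  2 : (2,0)
  3 : (3,0)
  4 : (4,0)
  5 : (5,0)
  6 : (0,1)
  7 : (1,1)
  8 : (5,1)
  9 : (3,1)
  10 : (4,1)
  11 : (5,1)  ✗ repeats pair of k=8
distinct pairs in image: 11 / 12 needed
  → (5,1) hit at k=8 and k=11

Answer: NOT A VALID PRODUCT — duplicate pair at indices 11,8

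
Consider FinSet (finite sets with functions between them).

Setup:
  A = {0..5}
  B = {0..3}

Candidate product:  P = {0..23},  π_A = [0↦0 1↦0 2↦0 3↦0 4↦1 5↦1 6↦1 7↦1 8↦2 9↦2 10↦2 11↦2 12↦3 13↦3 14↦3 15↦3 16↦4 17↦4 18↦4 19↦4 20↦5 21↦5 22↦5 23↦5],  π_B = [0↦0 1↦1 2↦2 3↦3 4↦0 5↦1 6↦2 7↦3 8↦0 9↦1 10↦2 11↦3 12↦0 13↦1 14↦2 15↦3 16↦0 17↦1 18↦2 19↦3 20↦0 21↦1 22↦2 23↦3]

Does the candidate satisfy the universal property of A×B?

Answer: VALID PRODUCT

Derivation:
|A|·|B| = 6·4 = 24;  |P| = 24
Check the pairing map k ↦ (π_A(k), π_B(k)):
  0 ↦ (0,0)
  1 ↦ (0,1)
  2 ↦ (0,2)
  3 ↦ (0,3)
  4 ↦ (1,0)
  5 ↦ (1,1)
  6 ↦ (1,2)
  7 ↦ (1,3)
  8 ↦ (2,0)
  9 ↦ (2,1)
  10 ↦ (2,2)
  11 ↦ (2,3)
  12 ↦ (3,0)
  13 ↦ (3,1)
  14 ↦ (3,2)
  15 ↦ (3,3)
  16 ↦ (4,0)
  17 ↦ (4,1)
  18 ↦ (4,2)
  19 ↦ (4,3)
  20 ↦ (5,0)
  21 ↦ (5,1)
  22 ↦ (5,2)
  23 ↦ (5,3)
distinct pairs in image: 24 / 24 needed
  → bijection onto A×B; projections well-typed.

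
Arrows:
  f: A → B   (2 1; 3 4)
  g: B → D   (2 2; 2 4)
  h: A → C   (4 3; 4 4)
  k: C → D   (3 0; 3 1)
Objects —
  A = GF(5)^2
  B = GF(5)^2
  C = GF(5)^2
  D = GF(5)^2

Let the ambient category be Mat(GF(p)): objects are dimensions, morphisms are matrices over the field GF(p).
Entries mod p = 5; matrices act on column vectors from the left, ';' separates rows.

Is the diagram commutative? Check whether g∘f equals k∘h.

Path 1 = f;g:
  e0=(1,0) f→(2,3) g→(0,1)
  e1=(0,1) f→(1,4) g→(0,3)
  result₁ = (0 0; 1 3)
Path 2 = h;k:
  e0=(1,0) h→(4,4) k→(2,1)
  e1=(0,1) h→(3,4) k→(4,3)
  result₂ = (2 4; 1 3)
Equal? NO — does not commute

Answer: DOES NOT COMMUTE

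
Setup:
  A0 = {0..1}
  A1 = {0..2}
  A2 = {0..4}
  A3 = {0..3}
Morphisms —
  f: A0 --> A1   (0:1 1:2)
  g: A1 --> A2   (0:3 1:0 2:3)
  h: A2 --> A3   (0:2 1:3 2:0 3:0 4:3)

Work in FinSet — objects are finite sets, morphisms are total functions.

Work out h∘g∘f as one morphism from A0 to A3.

  0 f-->1 g-->0 h-->2
  1 f-->2 g-->3 h-->0
result: (0:2 1:0)

Answer: (0:2 1:0)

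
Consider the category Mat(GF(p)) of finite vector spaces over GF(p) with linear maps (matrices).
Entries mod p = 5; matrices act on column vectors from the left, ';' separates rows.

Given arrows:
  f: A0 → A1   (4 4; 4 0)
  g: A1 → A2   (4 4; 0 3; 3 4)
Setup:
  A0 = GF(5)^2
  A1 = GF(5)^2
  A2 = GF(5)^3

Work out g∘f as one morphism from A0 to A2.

Answer: (2 1; 2 0; 3 2)

Derivation:
  e0=[1,0] f→[4,4] g→[2,2,3]
  e1=[0,1] f→[4,0] g→[1,0,2]
composite: (2 1; 2 0; 3 2)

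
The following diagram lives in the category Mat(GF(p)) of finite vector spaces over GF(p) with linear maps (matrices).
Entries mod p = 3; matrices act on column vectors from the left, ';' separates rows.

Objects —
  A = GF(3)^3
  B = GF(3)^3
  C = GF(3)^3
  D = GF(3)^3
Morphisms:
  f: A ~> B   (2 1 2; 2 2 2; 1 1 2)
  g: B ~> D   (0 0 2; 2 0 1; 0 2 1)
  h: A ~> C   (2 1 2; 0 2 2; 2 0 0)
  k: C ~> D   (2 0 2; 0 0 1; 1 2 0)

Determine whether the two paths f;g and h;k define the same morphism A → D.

Answer: COMMUTES

Trace:
1) trace f;g:
  e0=[1,0,0] f~>[2,2,1] g~>[2,2,2]
  e1=[0,1,0] f~>[1,2,1] g~>[2,0,2]
  e2=[0,0,1] f~>[2,2,2] g~>[1,0,0]
  ⟦path⟧₁ = (2 2 1; 2 0 0; 2 2 0)
2) trace h;k:
  e0=[1,0,0] h~>[2,0,2] k~>[2,2,2]
  e1=[0,1,0] h~>[1,2,0] k~>[2,0,2]
  e2=[0,0,1] h~>[2,2,0] k~>[1,0,0]
  ⟦path⟧₂ = (2 2 1; 2 0 0; 2 2 0)
Equal? YES — commutes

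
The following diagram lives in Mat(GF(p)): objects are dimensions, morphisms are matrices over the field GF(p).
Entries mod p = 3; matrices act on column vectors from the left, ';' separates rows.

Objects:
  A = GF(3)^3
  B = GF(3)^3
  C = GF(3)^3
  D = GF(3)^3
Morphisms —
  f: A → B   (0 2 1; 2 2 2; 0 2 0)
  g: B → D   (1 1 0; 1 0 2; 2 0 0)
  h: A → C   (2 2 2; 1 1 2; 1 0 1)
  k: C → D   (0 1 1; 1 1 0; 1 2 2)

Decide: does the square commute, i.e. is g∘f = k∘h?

Answer: COMMUTES

Derivation:
Path 1 = f;g:
  e0=⟨1,0,0⟩ f→⟨0,2,0⟩ g→⟨2,0,0⟩
  e1=⟨0,1,0⟩ f→⟨2,2,2⟩ g→⟨1,0,1⟩
  e2=⟨0,0,1⟩ f→⟨1,2,0⟩ g→⟨0,1,2⟩
  ⟦path⟧₁ = (2 1 0; 0 0 1; 0 1 2)
Path 2 = h;k:
  e0=⟨1,0,0⟩ h→⟨2,1,1⟩ k→⟨2,0,0⟩
  e1=⟨0,1,0⟩ h→⟨2,1,0⟩ k→⟨1,0,1⟩
  e2=⟨0,0,1⟩ h→⟨2,2,1⟩ k→⟨0,1,2⟩
  ⟦path⟧₂ = (2 1 0; 0 0 1; 0 1 2)
Equal? same morphism ✓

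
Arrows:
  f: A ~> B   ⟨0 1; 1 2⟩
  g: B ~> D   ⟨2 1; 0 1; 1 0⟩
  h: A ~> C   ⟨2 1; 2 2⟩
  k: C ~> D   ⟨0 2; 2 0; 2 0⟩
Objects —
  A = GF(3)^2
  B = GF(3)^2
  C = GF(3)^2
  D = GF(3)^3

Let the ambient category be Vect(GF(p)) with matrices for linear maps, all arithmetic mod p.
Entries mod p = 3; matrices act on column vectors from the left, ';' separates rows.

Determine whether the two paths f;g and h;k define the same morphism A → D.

Answer: DOES NOT COMMUTE

Trace:
Along f;g (path 1):
  e0=(1,0) f~>(0,1) g~>(1,1,0)
  e1=(0,1) f~>(1,2) g~>(1,2,1)
  result₁ = ⟨1 1; 1 2; 0 1⟩
Along h;k (path 2):
  e0=(1,0) h~>(2,2) k~>(1,1,1)
  e1=(0,1) h~>(1,2) k~>(1,2,2)
  result₂ = ⟨1 1; 1 2; 1 2⟩
Equal? distinct morphisms ✗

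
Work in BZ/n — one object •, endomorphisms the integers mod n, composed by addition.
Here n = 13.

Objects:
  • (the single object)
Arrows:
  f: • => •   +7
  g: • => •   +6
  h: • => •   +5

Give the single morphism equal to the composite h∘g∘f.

  0 +7≡7 +6≡0 +5≡5  (mod 13)
result: +5

Answer: +5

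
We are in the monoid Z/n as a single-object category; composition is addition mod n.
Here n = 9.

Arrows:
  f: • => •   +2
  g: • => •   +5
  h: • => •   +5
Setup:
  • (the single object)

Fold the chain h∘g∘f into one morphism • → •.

  0 +2≡2 +5≡7 +5≡3  (mod 9)
⟦path⟧: +3

Answer: +3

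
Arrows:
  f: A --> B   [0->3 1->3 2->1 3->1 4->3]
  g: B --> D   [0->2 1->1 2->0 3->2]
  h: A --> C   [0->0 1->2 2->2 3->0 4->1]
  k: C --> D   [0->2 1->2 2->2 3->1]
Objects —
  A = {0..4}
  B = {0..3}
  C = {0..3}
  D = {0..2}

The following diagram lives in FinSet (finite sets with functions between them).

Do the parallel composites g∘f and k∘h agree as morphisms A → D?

Along f;g (path 1):
  0 f-->3 g-->2
  1 f-->3 g-->2
  2 f-->1 g-->1
  3 f-->1 g-->1
  4 f-->3 g-->2
  ⟦path⟧₁ = [0->2 1->2 2->1 3->1 4->2]
Along h;k (path 2):
  0 h-->0 k-->2
  1 h-->2 k-->2
  2 h-->2 k-->2
  3 h-->0 k-->2
  4 h-->1 k-->2
  ⟦path⟧₂ = [0->2 1->2 2->2 3->2 4->2]
Equal? NO — does not commute

Answer: DOES NOT COMMUTE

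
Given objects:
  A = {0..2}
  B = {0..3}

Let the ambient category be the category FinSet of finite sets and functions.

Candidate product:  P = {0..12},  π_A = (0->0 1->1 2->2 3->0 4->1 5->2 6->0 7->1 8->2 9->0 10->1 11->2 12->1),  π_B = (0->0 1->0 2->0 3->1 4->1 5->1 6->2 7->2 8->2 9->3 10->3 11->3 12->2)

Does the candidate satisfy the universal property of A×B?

|A|·|B| = 3·4 = 12;  |P| = 13
  → cardinalities differ; no bijection possible.

Answer: NOT A VALID PRODUCT — |P|=13 ≠ |A|·|B|=12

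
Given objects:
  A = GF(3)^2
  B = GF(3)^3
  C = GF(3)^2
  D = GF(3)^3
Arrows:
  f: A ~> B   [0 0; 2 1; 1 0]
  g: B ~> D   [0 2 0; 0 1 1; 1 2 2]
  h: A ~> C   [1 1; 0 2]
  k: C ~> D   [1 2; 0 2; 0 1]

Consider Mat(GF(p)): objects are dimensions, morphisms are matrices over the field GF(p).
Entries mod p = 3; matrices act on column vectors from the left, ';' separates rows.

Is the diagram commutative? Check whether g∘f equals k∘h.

1) trace f;g:
  e0=[1,0] f~>[0,2,1] g~>[1,0,0]
  e1=[0,1] f~>[0,1,0] g~>[2,1,2]
  ⟦path⟧₁ = [1 2; 0 1; 0 2]
2) trace h;k:
  e0=[1,0] h~>[1,0] k~>[1,0,0]
  e1=[0,1] h~>[1,2] k~>[2,1,2]
  ⟦path⟧₂ = [1 2; 0 1; 0 2]
Equal? YES — commutes

Answer: COMMUTES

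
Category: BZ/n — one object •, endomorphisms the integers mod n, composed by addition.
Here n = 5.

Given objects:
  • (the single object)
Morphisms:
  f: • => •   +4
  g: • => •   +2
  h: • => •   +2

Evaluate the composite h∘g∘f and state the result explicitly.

  0 +4≡4 +2≡1 +2≡3  (mod 5)
⟦path⟧: +3

Answer: +3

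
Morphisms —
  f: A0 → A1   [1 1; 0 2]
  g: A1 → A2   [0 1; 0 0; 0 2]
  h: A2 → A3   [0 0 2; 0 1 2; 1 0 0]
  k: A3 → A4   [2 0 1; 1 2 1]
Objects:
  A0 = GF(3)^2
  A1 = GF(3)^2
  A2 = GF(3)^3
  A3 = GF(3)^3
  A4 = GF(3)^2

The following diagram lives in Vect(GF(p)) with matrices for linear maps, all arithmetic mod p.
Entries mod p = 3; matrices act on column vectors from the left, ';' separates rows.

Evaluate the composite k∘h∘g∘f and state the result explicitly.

Answer: [0 0; 0 2]

Work:
  e0=[1,0] f→[1,0] g→[0,0,0] h→[0,0,0] k→[0,0]
  e1=[0,1] f→[1,2] g→[2,0,1] h→[2,2,2] k→[0,2]
composite: [0 0; 0 2]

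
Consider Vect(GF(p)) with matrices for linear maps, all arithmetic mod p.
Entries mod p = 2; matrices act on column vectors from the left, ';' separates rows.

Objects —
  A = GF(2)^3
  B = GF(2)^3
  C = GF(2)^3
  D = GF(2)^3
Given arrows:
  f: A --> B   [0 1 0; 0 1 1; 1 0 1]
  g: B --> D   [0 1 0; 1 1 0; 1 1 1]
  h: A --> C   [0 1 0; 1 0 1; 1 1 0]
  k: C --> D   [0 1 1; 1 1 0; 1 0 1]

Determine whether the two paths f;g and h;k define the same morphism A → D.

1) trace f;g:
  e0=[1,0,0] f-->[0,0,1] g-->[0,0,1]
  e1=[0,1,0] f-->[1,1,0] g-->[1,0,0]
  e2=[0,0,1] f-->[0,1,1] g-->[1,1,0]
  result₁ = [0 1 1; 0 0 1; 1 0 0]
2) trace h;k:
  e0=[1,0,0] h-->[0,1,1] k-->[0,1,1]
  e1=[0,1,0] h-->[1,0,1] k-->[1,1,0]
  e2=[0,0,1] h-->[0,1,0] k-->[1,1,0]
  result₂ = [0 1 1; 1 1 1; 1 0 0]
Equal? distinct morphisms ✗

Answer: DOES NOT COMMUTE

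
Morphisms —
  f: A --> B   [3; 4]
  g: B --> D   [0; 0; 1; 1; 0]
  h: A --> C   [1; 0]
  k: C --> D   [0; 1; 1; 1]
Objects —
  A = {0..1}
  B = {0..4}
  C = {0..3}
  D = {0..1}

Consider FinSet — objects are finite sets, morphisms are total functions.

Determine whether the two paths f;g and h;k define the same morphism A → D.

Answer: COMMUTES

Derivation:
Along f;g (path 1):
  0 f-->3 g-->1
  1 f-->4 g-->0
  ⟦path⟧₁ = [1; 0]
Along h;k (path 2):
  0 h-->1 k-->1
  1 h-->0 k-->0
  ⟦path⟧₂ = [1; 0]
Equal? same morphism ✓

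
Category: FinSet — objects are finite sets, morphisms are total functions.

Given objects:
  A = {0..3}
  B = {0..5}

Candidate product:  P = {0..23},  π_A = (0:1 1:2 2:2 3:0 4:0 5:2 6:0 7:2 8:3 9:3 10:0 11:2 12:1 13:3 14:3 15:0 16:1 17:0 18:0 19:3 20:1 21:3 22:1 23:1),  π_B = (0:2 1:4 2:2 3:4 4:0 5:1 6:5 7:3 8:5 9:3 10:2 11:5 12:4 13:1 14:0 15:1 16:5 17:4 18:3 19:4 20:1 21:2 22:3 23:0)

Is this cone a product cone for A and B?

|A|·|B| = 4·6 = 24;  |P| = 24
Check the pairing map k ↦ (π_A(k), π_B(k)):
  0 : (1,2)
  1 : (2,4)
  2 : (2,2)
  3 : (0,4)
  4 : (0,0)
  5 : (2,1)
  6 : (0,5)
  7 : (2,3)
  8 : (3,5)
  9 : (3,3)
  10 : (0,2)
  11 : (2,5)
  12 : (1,4)
  13 : (3,1)
  14 : (3,0)
  15 : (0,1)
  16 : (1,5)
  17 : (0,4)  ✗ repeats pair of k=3
  18 : (0,3)
  19 : (3,4)
  20 : (1,1)
  21 : (3,2)
  22 : (1,3)
  23 : (1,0)
distinct pairs in image: 23 / 24 needed
  → (0,4) hit at k=3 and k=17

Answer: NOT A VALID PRODUCT — duplicate pair at indices 17,3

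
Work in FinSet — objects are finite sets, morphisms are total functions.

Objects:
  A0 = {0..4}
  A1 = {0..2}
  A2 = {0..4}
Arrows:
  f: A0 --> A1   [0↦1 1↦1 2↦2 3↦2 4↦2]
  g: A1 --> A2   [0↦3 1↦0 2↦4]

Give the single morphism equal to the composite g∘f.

Answer: [0↦0 1↦0 2↦4 3↦4 4↦4]

Work:
  0 f-->1 g-->0
  1 f-->1 g-->0
  2 f-->2 g-->4
  3 f-->2 g-->4
  4 f-->2 g-->4
composite: [0↦0 1↦0 2↦4 3↦4 4↦4]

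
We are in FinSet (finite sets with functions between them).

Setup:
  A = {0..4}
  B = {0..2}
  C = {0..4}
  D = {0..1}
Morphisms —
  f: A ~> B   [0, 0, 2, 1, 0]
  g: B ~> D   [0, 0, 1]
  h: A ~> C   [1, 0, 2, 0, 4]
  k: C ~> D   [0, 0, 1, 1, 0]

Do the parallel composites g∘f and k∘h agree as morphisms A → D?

Answer: COMMUTES

Trace:
Along f;g (path 1):
  0 f~>0 g~>0
  1 f~>0 g~>0
  2 f~>2 g~>1
  3 f~>1 g~>0
  4 f~>0 g~>0
  composite₁ = [0, 0, 1, 0, 0]
Along h;k (path 2):
  0 h~>1 k~>0
  1 h~>0 k~>0
  2 h~>2 k~>1
  3 h~>0 k~>0
  4 h~>4 k~>0
  composite₂ = [0, 0, 1, 0, 0]
Equal? same morphism ✓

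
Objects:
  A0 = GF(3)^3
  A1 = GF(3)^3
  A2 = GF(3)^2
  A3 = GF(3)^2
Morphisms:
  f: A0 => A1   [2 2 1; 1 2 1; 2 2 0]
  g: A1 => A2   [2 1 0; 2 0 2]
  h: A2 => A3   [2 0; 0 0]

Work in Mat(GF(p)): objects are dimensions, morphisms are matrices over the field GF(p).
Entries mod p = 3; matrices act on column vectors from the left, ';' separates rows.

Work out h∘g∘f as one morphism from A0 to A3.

  e0=[1,0,0] f=>[2,1,2] g=>[2,2] h=>[1,0]
  e1=[0,1,0] f=>[2,2,2] g=>[0,2] h=>[0,0]
  e2=[0,0,1] f=>[1,1,0] g=>[0,2] h=>[0,0]
composite: [1 0 0; 0 0 0]

Answer: [1 0 0; 0 0 0]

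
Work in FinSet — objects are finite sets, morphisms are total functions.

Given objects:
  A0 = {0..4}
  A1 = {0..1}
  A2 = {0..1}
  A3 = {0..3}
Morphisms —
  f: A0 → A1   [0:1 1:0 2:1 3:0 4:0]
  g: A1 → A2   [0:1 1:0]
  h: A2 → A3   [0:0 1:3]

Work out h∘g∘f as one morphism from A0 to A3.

  0 f→1 g→0 h→0
  1 f→0 g→1 h→3
  2 f→1 g→0 h→0
  3 f→0 g→1 h→3
  4 f→0 g→1 h→3
result: [0:0 1:3 2:0 3:3 4:3]

Answer: [0:0 1:3 2:0 3:3 4:3]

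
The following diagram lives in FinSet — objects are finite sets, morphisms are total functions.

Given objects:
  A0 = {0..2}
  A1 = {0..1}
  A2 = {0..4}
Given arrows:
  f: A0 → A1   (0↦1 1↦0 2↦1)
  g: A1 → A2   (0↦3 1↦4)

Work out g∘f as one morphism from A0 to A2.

  0 f→1 g→4
  1 f→0 g→3
  2 f→1 g→4
result: (0↦4 1↦3 2↦4)

Answer: (0↦4 1↦3 2↦4)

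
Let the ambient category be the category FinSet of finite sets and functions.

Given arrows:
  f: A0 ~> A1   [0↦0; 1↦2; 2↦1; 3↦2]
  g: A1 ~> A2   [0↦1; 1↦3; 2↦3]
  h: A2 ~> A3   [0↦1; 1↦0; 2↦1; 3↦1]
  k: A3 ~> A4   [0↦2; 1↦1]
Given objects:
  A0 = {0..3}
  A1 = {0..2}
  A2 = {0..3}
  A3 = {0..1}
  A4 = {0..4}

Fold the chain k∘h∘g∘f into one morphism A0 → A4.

Answer: [0↦2; 1↦1; 2↦1; 3↦1]

Derivation:
  0 f~>0 g~>1 h~>0 k~>2
  1 f~>2 g~>3 h~>1 k~>1
  2 f~>1 g~>3 h~>1 k~>1
  3 f~>2 g~>3 h~>1 k~>1
⟦path⟧: [0↦2; 1↦1; 2↦1; 3↦1]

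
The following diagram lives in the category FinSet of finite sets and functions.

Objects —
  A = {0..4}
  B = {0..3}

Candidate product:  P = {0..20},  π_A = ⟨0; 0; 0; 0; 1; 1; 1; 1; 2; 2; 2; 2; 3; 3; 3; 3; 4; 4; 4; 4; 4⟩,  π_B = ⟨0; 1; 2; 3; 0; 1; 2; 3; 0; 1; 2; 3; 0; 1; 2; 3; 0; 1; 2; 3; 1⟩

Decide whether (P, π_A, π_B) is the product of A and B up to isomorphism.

|A|·|B| = 5·4 = 20;  |P| = 21
  → cardinalities differ; no bijection possible.

Answer: NOT A VALID PRODUCT — |P|=21 ≠ |A|·|B|=20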